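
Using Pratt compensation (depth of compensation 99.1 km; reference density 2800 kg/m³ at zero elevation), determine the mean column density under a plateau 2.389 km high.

Pratt balance: ρ_ref D = ρ (D + h).
ρ = ρ_ref D/(D + h) = 2800 × 99.1 km/(99.1 km + 2.389 km) = 2730 kg/m³.

2730 kg/m³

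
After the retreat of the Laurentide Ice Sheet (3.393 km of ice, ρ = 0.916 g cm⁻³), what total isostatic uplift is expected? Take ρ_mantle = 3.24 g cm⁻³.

Removing the load lets mantle flow back in; uplift u satisfies ρ_ice t = ρ_m u.
u = t ρ_ice/ρ_m = 3.393 km × 0.916/3.24 = 0.959 km.

0.959 km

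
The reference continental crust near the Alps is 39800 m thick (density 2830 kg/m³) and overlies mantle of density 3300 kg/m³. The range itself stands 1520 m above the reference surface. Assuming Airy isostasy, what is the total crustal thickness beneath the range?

Root depth r = h ρ_c / (ρ_m − ρ_c) = 1520 m × 2830 / 470 = 9152 m.
Total thickness = T + h + r = 39800 m + 1520 m + 9152 m = 50500 m.

50500 m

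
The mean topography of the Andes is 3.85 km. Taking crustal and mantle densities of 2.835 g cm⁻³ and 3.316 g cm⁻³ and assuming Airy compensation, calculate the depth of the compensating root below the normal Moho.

22.7 km

By Archimedes' principle applied to the lithosphere: the weight of the topography is balanced by the buoyancy of the root, ρ_c h = (ρ_m − ρ_c) r.
r = h · ρ_c / (ρ_m − ρ_c) = 3.85 km × 2.835 / (3.316 − 2.835) = 22.7 km.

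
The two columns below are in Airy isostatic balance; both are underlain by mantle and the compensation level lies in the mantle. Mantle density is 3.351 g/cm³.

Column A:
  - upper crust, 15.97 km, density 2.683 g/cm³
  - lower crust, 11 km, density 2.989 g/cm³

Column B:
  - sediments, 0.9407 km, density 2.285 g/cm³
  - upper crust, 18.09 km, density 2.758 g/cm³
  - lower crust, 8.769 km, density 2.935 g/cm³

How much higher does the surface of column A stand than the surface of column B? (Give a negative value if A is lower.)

−0.217 km

For any compensation level in the mantle, the mantle terms cancel and isostasy reduces to e = (Σt_A − Σt_B) − (Σ(ρt)_A − Σ(ρt)_B) / ρ_m.
Σt_A = 26.97 km; Σt_B = 27.7997 km; Σ(ρt)_A = 75.72651; Σ(ρt)_B = 77.7787345 (in km·g/cm³).
e = (26.97 − 27.7997) − (75.72651 − 77.7787345) / 3.351 = −0.217 km.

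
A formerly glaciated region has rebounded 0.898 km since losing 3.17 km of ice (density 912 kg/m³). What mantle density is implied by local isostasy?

3220 kg/m³

ρ_m = ρ_ice t / u = 912 × 3.17 km/0.898 km = 3220 kg/m³.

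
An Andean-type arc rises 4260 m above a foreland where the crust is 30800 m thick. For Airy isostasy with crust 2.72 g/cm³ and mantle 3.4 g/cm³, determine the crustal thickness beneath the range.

Root depth r = h ρ_c / (ρ_m − ρ_c) = 4260 m × 2.72 / 0.68 = 17040 m.
Total thickness = T + h + r = 30800 m + 4260 m + 17040 m = 52100 m.

52100 m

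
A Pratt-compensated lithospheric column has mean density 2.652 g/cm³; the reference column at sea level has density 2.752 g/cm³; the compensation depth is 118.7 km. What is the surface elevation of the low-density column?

4.48 km

ρ_ref D = ρ (D + h) → h = D (ρ_ref − ρ)/ρ.
h = 118.7 km × (2.752 − 2.652)/2.652 = 4.48 km.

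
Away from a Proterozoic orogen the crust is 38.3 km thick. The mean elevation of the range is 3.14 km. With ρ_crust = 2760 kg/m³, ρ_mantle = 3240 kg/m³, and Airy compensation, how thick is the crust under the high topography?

59.5 km

Root depth r = h ρ_c / (ρ_m − ρ_c) = 3.14 km × 2760 / 480 = 18.05 km.
Total thickness = T + h + r = 38.3 km + 3.14 km + 18.05 km = 59.5 km.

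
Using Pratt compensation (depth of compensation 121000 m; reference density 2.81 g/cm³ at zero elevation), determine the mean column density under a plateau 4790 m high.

Pratt balance: ρ_ref D = ρ (D + h).
ρ = ρ_ref D/(D + h) = 2.81 × 121000 m/(121000 m + 4790 m) = 2.7 g/cm³.

2.7 g/cm³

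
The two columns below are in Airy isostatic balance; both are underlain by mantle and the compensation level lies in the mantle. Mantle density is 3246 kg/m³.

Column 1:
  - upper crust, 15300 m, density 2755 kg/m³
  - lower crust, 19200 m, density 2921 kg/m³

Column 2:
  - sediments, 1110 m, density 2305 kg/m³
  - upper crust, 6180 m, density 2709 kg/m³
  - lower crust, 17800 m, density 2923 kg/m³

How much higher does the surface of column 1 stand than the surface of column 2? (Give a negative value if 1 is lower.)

For any compensation level in the mantle, the mantle terms cancel and isostasy reduces to e = (Σt_1 − Σt_2) − (Σ(ρt)_1 − Σ(ρt)_2) / ρ_m.
Σt_1 = 34500 m; Σt_2 = 25090 m; Σ(ρt)_1 = 98234700; Σ(ρt)_2 = 71329570 (in m·kg/m³).
e = (34500 − 25090) − (98234700 − 71329570) / 3246 = 1120 m.

1120 m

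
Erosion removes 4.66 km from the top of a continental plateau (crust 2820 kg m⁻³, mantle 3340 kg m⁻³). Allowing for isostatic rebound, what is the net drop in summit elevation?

0.726 km

Rebound u = e ρ_c/ρ_m = 4.66 km × 2820/3340 = 3.934 km.
Net surface drop = e − u = 4.66 km − 3.934 km = e (ρ_m − ρ_c)/ρ_m = 0.726 km.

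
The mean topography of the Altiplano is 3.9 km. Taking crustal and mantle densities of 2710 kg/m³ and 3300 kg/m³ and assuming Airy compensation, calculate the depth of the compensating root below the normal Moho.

17.9 km

In Airy isostatic equilibrium: the weight of the topography is balanced by the buoyancy of the root, ρ_c h = (ρ_m − ρ_c) r.
r = h · ρ_c / (ρ_m − ρ_c) = 3.9 km × 2710 / (3300 − 2710) = 17.9 km.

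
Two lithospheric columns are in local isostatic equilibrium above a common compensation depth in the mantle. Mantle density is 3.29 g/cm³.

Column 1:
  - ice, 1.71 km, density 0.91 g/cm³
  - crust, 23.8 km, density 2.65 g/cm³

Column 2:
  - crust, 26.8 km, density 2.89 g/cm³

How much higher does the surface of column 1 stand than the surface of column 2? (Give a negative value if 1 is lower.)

For any compensation level in the mantle, the mantle terms cancel and isostasy reduces to e = (Σt_1 − Σt_2) − (Σ(ρt)_1 − Σ(ρt)_2) / ρ_m.
Σt_1 = 25.51 km; Σt_2 = 26.8 km; Σ(ρt)_1 = 64.6261; Σ(ρt)_2 = 77.452 (in km·g/cm³).
e = (25.51 − 26.8) − (64.6261 − 77.452) / 3.29 = 2.61 km.

2.61 km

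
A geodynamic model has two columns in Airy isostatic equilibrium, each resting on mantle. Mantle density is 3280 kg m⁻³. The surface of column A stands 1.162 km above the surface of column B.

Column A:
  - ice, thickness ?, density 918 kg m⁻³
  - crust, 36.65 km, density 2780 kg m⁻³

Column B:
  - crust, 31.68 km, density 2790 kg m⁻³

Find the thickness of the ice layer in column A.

Take the compensation level at the base of the deeper column (depth z_c below the surface of column A) and equate Σ ρ_i t_i down to z_c; mantle fills any gap and the z_c terms cancel.
Column A: x×918 + 36.65×2780 + (z_c − 36.65 − x)×3280
Column B: 1.162×0 + 31.68×2790 + (z_c − 1.162 − 31.68)×3280
The z_c×3280 term appears on both sides and cancels. Collect the known terms of each column as K = Σ(ρt)_known − 3280 × (depth of known layers): K_A = 101887 − 3280×36.65 = −18325; K_B = 88387.2 − 3280×(1.162 + 31.68) = −19334.56.
Balance: K_A − x×(3280 − 918) = K_B, so x = (K_A − K_B)/(3280 − 918) = 1009.56/2362 = 0.427 km.

0.427 km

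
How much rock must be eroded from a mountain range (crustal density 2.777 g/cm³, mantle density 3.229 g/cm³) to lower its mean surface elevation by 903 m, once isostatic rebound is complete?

Net drop Δ = e − u = e − e ρ_c/ρ_m = e (ρ_m − ρ_c)/ρ_m.
e = Δ ρ_m/(ρ_m − ρ_c) = 903 m × 3.229/0.452 = 6450 m.

6450 m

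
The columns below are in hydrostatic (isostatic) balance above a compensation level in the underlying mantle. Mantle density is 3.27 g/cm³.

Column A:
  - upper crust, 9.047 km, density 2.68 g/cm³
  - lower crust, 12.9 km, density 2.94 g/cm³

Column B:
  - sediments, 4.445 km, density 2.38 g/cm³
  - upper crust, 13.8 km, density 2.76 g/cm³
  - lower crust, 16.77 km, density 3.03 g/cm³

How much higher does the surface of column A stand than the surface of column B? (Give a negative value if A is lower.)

−1.66 km

For any compensation level in the mantle, the mantle terms cancel and isostasy reduces to e = (Σt_A − Σt_B) − (Σ(ρt)_A − Σ(ρt)_B) / ρ_m.
Σt_A = 21.947 km; Σt_B = 35.015 km; Σ(ρt)_A = 62.17196; Σ(ρt)_B = 99.4802 (in km·g/cm³).
e = (21.947 − 35.015) − (62.17196 − 99.4802) / 3.27 = −1.66 km.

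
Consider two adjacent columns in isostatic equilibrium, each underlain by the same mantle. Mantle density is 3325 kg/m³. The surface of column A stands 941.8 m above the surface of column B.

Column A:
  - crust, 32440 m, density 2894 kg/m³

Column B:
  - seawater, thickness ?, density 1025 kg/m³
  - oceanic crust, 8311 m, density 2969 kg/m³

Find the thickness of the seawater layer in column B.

Take the compensation level at the base of the deeper column (depth z_c below the surface of column A) and equate Σ ρ_i t_i down to z_c; mantle fills any gap and the z_c terms cancel.
Column A: 32440×2894 + (z_c − 32440)×3325
Column B: 941.8×0 + x×1025 + 8311×2969 + (z_c − 941.8 − 8311 − x)×3325
The z_c×3325 term appears on both sides and cancels. Collect the known terms of each column as K = Σ(ρt)_known − 3325 × (depth of known layers): K_A = 93881360 − 3325×32440 = −13981640; K_B = 24675359 − 3325×(941.8 + 8311) = −6090201.
Balance: K_A = K_B − x×(3325 − 1025), so x = (K_B − K_A)/(3325 − 1025) = 7891440/2300 = 3430 m.

3430 m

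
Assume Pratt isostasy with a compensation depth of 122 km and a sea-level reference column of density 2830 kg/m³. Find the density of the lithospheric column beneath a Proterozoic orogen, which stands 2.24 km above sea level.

Pratt balance: ρ_ref D = ρ (D + h).
ρ = ρ_ref D/(D + h) = 2830 × 122 km/(122 km + 2.24 km) = 2780 kg/m³.

2780 kg/m³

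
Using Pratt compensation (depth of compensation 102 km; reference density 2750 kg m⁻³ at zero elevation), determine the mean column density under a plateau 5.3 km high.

2610 kg m⁻³

Pratt balance: ρ_ref D = ρ (D + h).
ρ = ρ_ref D/(D + h) = 2750 × 102 km/(102 km + 5.3 km) = 2610 kg m⁻³.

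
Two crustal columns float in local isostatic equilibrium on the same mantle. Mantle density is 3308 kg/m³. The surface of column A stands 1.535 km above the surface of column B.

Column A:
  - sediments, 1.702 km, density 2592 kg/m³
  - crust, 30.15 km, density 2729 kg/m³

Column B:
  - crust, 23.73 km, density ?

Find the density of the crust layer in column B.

Take the compensation level at the base of the deeper column (depth z_c below the surface of column A) and equate Σ ρ_i t_i down to z_c; mantle fills any gap and the z_c terms cancel.
Column A: 1.702×2592 + 30.15×2729 + (z_c − 31.852)×3308
Column B: 1.535×0 + 23.73×ρ + (z_c − 1.535 − 23.73)×3308
The z_c×3308 term appears on both sides and cancels. Collect the known terms of each column as K = Σ(ρt)_known − 3308 × (depth of known layers): K_A = 86690.934 − 3308×31.852 = −18675.482; K_B = 0 − 3308×(1.535 + 23.73) = −83576.62.
Balance: K_A = K_B + 23.73×ρ, so ρ = (K_A − K_B)/23.73 = 64901.1/23.73 = 2730 kg/m³.

2730 kg/m³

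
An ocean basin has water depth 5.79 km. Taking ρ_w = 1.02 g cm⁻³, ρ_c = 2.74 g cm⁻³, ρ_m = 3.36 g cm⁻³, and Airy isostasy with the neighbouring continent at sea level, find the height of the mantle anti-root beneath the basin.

For local isostatic compensation: replacing crust with seawater at the top is compensated by replacing crust with mantle at the base: d (ρ_c − ρ_w) = a (ρ_m − ρ_c).
a = d (ρ_c − ρ_w)/(ρ_m − ρ_c) = 5.79 km × 1.72/0.62 = 16.1 km.

16.1 km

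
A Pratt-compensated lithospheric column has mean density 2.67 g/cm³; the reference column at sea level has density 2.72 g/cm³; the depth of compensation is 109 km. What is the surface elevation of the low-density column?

ρ_ref D = ρ (D + h) → h = D (ρ_ref − ρ)/ρ.
h = 109 km × (2.72 − 2.67)/2.67 = 2.04 km.

2.04 km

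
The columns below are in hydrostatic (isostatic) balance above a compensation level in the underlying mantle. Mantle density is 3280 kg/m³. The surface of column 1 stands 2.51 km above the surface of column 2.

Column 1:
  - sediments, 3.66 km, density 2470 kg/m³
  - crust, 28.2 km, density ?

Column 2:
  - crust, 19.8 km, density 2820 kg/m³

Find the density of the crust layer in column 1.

Take the compensation level at the base of the deeper column (depth z_c below the surface of column 1) and equate Σ ρ_i t_i down to z_c; mantle fills any gap and the z_c terms cancel.
Column 1: 3.66×2470 + 28.2×ρ + (z_c − 31.86)×3280
Column 2: 2.51×0 + 19.8×2820 + (z_c − 2.51 − 19.8)×3280
The z_c×3280 term appears on both sides and cancels. Collect the known terms of each column as K = Σ(ρt)_known − 3280 × (depth of known layers): K_1 = 9040.2 − 3280×31.86 = −95460.6; K_2 = 55836 − 3280×(2.51 + 19.8) = −17340.8.
Balance: K_1 + 28.2×ρ = K_2, so ρ = (K_2 − K_1)/28.2 = 78119.8/28.2 = 2770 kg/m³.

2770 kg/m³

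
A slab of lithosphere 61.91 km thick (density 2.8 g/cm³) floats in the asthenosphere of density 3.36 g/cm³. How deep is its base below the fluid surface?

51.6 km

Draft d = t ρ_obj/ρ_fluid = 61.91 km × 2.8/3.36 = 51.6 km.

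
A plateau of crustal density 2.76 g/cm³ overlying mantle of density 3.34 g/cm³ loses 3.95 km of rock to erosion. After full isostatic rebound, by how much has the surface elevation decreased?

Rebound u = e ρ_c/ρ_m = 3.95 km × 2.76/3.34 = 3.264 km.
Net surface drop = e − u = 3.95 km − 3.264 km = e (ρ_m − ρ_c)/ρ_m = 0.686 km.

0.686 km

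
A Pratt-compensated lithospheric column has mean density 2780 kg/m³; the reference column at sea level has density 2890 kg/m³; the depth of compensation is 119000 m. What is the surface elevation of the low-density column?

ρ_ref D = ρ (D + h) → h = D (ρ_ref − ρ)/ρ.
h = 119000 m × (2890 − 2780)/2780 = 4710 m.

4710 m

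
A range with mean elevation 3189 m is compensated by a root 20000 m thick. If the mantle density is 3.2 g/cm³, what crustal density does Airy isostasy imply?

ρ_c h = (ρ_m − ρ_c) r → ρ_c (h + r) = ρ_m r → ρ_c = ρ_m r / (h + r).
ρ_c = 3.2 × 20000 m / (3189 m + 20000 m) = 2.76 g/cm³.

2.76 g/cm³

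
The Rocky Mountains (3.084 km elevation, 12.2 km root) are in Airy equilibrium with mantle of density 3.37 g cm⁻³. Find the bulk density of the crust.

ρ_c h = (ρ_m − ρ_c) r → ρ_c (h + r) = ρ_m r → ρ_c = ρ_m r / (h + r).
ρ_c = 3.37 × 12.2 km / (3.084 km + 12.2 km) = 2.69 g cm⁻³.

2.69 g cm⁻³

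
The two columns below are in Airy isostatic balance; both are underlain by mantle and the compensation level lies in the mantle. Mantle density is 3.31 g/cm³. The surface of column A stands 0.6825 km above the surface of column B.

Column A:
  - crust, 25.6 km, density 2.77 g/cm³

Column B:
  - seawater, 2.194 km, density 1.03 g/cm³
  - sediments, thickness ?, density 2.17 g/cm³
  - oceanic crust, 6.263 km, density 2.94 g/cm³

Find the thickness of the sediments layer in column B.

Take the compensation level at the base of the deeper column (depth z_c below the surface of column A) and equate Σ ρ_i t_i down to z_c; mantle fills any gap and the z_c terms cancel.
Column A: 25.6×2.77 + (z_c − 25.6)×3.31
Column B: 0.6825×0 + 2.194×1.03 + x×2.17 + 6.263×2.94 + (z_c − 0.6825 − 8.457 − x)×3.31
The z_c×3.31 term appears on both sides and cancels. Collect the known terms of each column as K = Σ(ρt)_known − 3.31 × (depth of known layers): K_A = 70.912 − 3.31×25.6 = −13.824; K_B = 20.67304 − 3.31×(0.6825 + 8.457) = −9.578705.
Balance: K_A = K_B − x×(3.31 − 2.17), so x = (K_B − K_A)/(3.31 − 2.17) = 4.24529/1.14 = 3.72 km.

3.72 km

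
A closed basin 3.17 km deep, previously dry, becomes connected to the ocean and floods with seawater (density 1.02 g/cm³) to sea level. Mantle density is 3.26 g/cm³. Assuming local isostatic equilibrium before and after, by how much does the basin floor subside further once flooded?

1.44 km

After flooding the water column is d + s deep. Its weight must equal the weight of mantle displaced by the extra subsidence s: (d + s) ρ_w = s ρ_m.
s = d ρ_w / (ρ_m − ρ_w) = 3.17 km × 1.02/(3.26 − 1.02) = 1.44 km.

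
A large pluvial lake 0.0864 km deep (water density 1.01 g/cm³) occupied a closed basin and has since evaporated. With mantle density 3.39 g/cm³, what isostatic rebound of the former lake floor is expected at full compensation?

u = d ρ_w/ρ_m = 0.0864 km × 1.01/3.39 = 0.0257 km.

0.0257 km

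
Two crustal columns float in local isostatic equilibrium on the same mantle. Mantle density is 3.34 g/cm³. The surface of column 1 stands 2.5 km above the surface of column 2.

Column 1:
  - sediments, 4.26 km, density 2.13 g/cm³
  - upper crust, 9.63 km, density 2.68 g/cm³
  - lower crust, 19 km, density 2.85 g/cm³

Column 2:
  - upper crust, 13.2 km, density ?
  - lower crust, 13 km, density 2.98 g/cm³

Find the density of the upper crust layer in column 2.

Take the compensation level at the base of the deeper column (depth z_c below the surface of column 1) and equate Σ ρ_i t_i down to z_c; mantle fills any gap and the z_c terms cancel.
Column 1: 4.26×2.13 + 9.63×2.68 + 19×2.85 + (z_c − 32.89)×3.34
Column 2: 2.5×0 + 13.2×ρ + 13×2.98 + (z_c − 2.5 − 26.2)×3.34
The z_c×3.34 term appears on both sides and cancels. Collect the known terms of each column as K = Σ(ρt)_known − 3.34 × (depth of known layers): K_1 = 89.0322 − 3.34×32.89 = −20.8204; K_2 = 38.74 − 3.34×(2.5 + 26.2) = −57.118.
Balance: K_1 = K_2 + 13.2×ρ, so ρ = (K_1 − K_2)/13.2 = 36.2976/13.2 = 2.75 g/cm³.

2.75 g/cm³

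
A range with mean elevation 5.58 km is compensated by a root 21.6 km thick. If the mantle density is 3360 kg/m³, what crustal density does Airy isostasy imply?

ρ_c h = (ρ_m − ρ_c) r → ρ_c (h + r) = ρ_m r → ρ_c = ρ_m r / (h + r).
ρ_c = 3360 × 21.6 km / (5.58 km + 21.6 km) = 2670 kg/m³.

2670 kg/m³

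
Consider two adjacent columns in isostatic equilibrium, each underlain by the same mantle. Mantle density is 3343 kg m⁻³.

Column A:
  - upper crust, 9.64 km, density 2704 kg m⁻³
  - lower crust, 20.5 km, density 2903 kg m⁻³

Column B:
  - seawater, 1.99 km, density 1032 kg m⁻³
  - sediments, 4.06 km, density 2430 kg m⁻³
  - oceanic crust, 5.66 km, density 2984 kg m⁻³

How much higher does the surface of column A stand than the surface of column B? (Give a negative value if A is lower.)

For any compensation level in the mantle, the mantle terms cancel and isostasy reduces to e = (Σt_A − Σt_B) − (Σ(ρt)_A − Σ(ρt)_B) / ρ_m.
Σt_A = 30.14 km; Σt_B = 11.71 km; Σ(ρt)_A = 85578.06; Σ(ρt)_B = 28808.92 (in km·kg m⁻³).
e = (30.14 − 11.71) − (85578.06 − 28808.92) / 3343 = 1.45 km.

1.45 km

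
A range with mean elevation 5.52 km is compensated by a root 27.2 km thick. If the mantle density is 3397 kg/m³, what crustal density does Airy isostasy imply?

ρ_c h = (ρ_m − ρ_c) r → ρ_c (h + r) = ρ_m r → ρ_c = ρ_m r / (h + r).
ρ_c = 3397 × 27.2 km / (5.52 km + 27.2 km) = 2820 kg/m³.

2820 kg/m³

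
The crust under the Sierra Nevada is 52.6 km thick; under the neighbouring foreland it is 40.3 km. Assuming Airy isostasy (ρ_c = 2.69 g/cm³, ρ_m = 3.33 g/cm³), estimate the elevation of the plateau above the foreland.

2.36 km

Excess crust Δ = 52.6 km − 40.3 km = 12.3 km, split between elevation h and root r with h + r = Δ.
Airy balance ρ_c h = (ρ_m − ρ_c) r gives r = h ρ_c/(ρ_m − ρ_c), so h (1 + ρ_c/(ρ_m − ρ_c)) = Δ, i.e. h = Δ (ρ_m − ρ_c)/ρ_m.
h = 12.3 km × 0.64/3.33 = 2.36 km.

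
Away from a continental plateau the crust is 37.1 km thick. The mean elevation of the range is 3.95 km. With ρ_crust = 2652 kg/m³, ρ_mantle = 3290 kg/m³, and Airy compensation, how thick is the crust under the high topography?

57.5 km

Root depth r = h ρ_c / (ρ_m − ρ_c) = 3.95 km × 2652 / 638 = 16.42 km.
Total thickness = T + h + r = 37.1 km + 3.95 km + 16.42 km = 57.5 km.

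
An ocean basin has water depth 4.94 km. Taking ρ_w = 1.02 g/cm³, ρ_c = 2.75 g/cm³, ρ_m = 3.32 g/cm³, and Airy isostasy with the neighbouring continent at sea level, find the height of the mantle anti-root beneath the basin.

By Archimedes' principle applied to the lithosphere: replacing crust with seawater at the top is compensated by replacing crust with mantle at the base: d (ρ_c − ρ_w) = a (ρ_m − ρ_c).
a = d (ρ_c − ρ_w)/(ρ_m − ρ_c) = 4.94 km × 1.73/0.57 = 15 km.

15 km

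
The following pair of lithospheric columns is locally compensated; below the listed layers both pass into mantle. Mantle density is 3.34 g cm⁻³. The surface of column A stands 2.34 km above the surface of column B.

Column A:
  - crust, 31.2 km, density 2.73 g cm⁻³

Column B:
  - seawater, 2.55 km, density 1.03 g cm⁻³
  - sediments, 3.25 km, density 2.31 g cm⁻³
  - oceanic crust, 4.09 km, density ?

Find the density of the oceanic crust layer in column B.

2.86 g cm⁻³

Take the compensation level at the base of the deeper column (depth z_c below the surface of column A) and equate Σ ρ_i t_i down to z_c; mantle fills any gap and the z_c terms cancel.
Column A: 31.2×2.73 + (z_c − 31.2)×3.34
Column B: 2.34×0 + 2.55×1.03 + 3.25×2.31 + 4.09×ρ + (z_c − 2.34 − 9.89)×3.34
The z_c×3.34 term appears on both sides and cancels. Collect the known terms of each column as K = Σ(ρt)_known − 3.34 × (depth of known layers): K_A = 85.176 − 3.34×31.2 = −19.032; K_B = 10.134 − 3.34×(2.34 + 9.89) = −30.7142.
Balance: K_A = K_B + 4.09×ρ, so ρ = (K_A − K_B)/4.09 = 11.6822/4.09 = 2.86 g cm⁻³.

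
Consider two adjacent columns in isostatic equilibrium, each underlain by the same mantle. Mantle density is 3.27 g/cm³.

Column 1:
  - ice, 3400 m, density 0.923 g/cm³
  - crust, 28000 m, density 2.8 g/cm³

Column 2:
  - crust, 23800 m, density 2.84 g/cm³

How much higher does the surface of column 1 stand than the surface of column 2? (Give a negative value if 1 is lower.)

3340 m

For any compensation level in the mantle, the mantle terms cancel and isostasy reduces to e = (Σt_1 − Σt_2) − (Σ(ρt)_1 − Σ(ρt)_2) / ρ_m.
Σt_1 = 31400 m; Σt_2 = 23800 m; Σ(ρt)_1 = 81538.2; Σ(ρt)_2 = 67592 (in m·g/cm³).
e = (31400 − 23800) − (81538.2 − 67592) / 3.27 = 3340 m.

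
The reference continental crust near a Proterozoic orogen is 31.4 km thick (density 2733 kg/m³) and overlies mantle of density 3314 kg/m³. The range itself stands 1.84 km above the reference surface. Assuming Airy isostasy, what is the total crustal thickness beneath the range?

Root depth r = h ρ_c / (ρ_m − ρ_c) = 1.84 km × 2733 / 581 = 8.655 km.
Total thickness = T + h + r = 31.4 km + 1.84 km + 8.655 km = 41.9 km.

41.9 km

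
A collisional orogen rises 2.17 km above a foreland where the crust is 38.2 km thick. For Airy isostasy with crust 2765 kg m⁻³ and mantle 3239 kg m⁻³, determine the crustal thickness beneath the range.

53 km

Root depth r = h ρ_c / (ρ_m − ρ_c) = 2.17 km × 2765 / 474 = 12.66 km.
Total thickness = T + h + r = 38.2 km + 2.17 km + 12.66 km = 53 km.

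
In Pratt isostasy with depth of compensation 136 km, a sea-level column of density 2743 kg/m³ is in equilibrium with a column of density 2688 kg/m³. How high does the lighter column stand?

ρ_ref D = ρ (D + h) → h = D (ρ_ref − ρ)/ρ.
h = 136 km × (2743 − 2688)/2688 = 2.78 km.

2.78 km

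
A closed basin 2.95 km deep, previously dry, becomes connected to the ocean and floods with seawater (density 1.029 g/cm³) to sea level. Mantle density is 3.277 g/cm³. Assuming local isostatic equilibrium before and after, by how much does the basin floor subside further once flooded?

After flooding the water column is d + s deep. Its weight must equal the weight of mantle displaced by the extra subsidence s: (d + s) ρ_w = s ρ_m.
s = d ρ_w / (ρ_m − ρ_w) = 2.95 km × 1.029/(3.277 − 1.029) = 1.35 km.

1.35 km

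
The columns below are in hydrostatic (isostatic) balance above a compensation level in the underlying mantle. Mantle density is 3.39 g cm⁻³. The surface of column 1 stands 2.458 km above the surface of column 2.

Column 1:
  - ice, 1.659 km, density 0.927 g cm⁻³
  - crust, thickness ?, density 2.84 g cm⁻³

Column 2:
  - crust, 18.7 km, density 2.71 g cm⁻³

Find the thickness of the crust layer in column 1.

Take the compensation level at the base of the deeper column (depth z_c below the surface of column 1) and equate Σ ρ_i t_i down to z_c; mantle fills any gap and the z_c terms cancel.
Column 1: 1.659×0.927 + x×2.84 + (z_c − 1.659 − x)×3.39
Column 2: 2.458×0 + 18.7×2.71 + (z_c − 2.458 − 18.7)×3.39
The z_c×3.39 term appears on both sides and cancels. Collect the known terms of each column as K = Σ(ρt)_known − 3.39 × (depth of known layers): K_1 = 1.537893 − 3.39×1.659 = −4.086117; K_2 = 50.677 − 3.39×(2.458 + 18.7) = −21.04862.
Balance: K_1 − x×(3.39 − 2.84) = K_2, so x = (K_1 − K_2)/(3.39 − 2.84) = 16.9625/0.55 = 30.8 km.

30.8 km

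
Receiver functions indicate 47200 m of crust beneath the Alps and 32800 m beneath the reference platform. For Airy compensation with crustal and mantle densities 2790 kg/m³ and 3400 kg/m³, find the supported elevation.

Excess crust Δ = 47200 m − 32800 m = 14400 m, split between elevation h and root r with h + r = Δ.
Airy balance ρ_c h = (ρ_m − ρ_c) r gives r = h ρ_c/(ρ_m − ρ_c), so h (1 + ρ_c/(ρ_m − ρ_c)) = Δ, i.e. h = Δ (ρ_m − ρ_c)/ρ_m.
h = 14400 m × 610/3400 = 2580 m.

2580 m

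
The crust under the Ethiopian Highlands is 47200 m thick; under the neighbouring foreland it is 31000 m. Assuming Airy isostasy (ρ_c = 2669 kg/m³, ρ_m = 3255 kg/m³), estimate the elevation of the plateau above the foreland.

Excess crust Δ = 47200 m − 31000 m = 16200 m, split between elevation h and root r with h + r = Δ.
Airy balance ρ_c h = (ρ_m − ρ_c) r gives r = h ρ_c/(ρ_m − ρ_c), so h (1 + ρ_c/(ρ_m − ρ_c)) = Δ, i.e. h = Δ (ρ_m − ρ_c)/ρ_m.
h = 16200 m × 586/3255 = 2920 m.

2920 m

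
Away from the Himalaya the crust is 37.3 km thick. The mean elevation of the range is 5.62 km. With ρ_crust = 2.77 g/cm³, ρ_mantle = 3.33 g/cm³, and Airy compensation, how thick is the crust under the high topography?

70.7 km

Root depth r = h ρ_c / (ρ_m − ρ_c) = 5.62 km × 2.77 / 0.56 = 27.8 km.
Total thickness = T + h + r = 37.3 km + 5.62 km + 27.8 km = 70.7 km.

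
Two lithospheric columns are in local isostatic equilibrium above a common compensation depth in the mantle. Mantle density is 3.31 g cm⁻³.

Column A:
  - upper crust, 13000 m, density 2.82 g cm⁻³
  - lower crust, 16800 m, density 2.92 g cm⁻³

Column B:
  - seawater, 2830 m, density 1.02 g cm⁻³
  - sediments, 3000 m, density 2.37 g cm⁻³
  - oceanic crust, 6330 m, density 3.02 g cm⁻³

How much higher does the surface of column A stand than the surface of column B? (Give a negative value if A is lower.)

539 m

For any compensation level in the mantle, the mantle terms cancel and isostasy reduces to e = (Σt_A − Σt_B) − (Σ(ρt)_A − Σ(ρt)_B) / ρ_m.
Σt_A = 29800 m; Σt_B = 12160 m; Σ(ρt)_A = 85716; Σ(ρt)_B = 29113.2 (in m·g cm⁻³).
e = (29800 − 12160) − (85716 − 29113.2) / 3.31 = 539 m.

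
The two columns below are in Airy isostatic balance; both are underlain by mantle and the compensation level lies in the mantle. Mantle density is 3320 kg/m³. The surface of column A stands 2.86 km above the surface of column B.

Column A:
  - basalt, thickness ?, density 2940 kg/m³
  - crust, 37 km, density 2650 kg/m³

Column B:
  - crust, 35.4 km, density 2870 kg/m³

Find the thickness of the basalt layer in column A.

Take the compensation level at the base of the deeper column (depth z_c below the surface of column A) and equate Σ ρ_i t_i down to z_c; mantle fills any gap and the z_c terms cancel.
Column A: x×2940 + 37×2650 + (z_c − 37 − x)×3320
Column B: 2.86×0 + 35.4×2870 + (z_c − 2.86 − 35.4)×3320
The z_c×3320 term appears on both sides and cancels. Collect the known terms of each column as K = Σ(ρt)_known − 3320 × (depth of known layers): K_A = 98050 − 3320×37 = −24790; K_B = 101598 − 3320×(2.86 + 35.4) = −25425.2.
Balance: K_A − x×(3320 − 2940) = K_B, so x = (K_A − K_B)/(3320 − 2940) = 635.2/380 = 1.67 km.

1.67 km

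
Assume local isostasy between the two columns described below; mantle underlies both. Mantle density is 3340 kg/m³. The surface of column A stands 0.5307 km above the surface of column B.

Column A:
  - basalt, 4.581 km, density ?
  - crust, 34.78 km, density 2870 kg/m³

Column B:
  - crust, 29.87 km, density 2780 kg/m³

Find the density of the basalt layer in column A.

Take the compensation level at the base of the deeper column (depth z_c below the surface of column A) and equate Σ ρ_i t_i down to z_c; mantle fills any gap and the z_c terms cancel.
Column A: 4.581×ρ + 34.78×2870 + (z_c − 39.361)×3340
Column B: 0.5307×0 + 29.87×2780 + (z_c − 0.5307 − 29.87)×3340
The z_c×3340 term appears on both sides and cancels. Collect the known terms of each column as K = Σ(ρt)_known − 3340 × (depth of known layers): K_A = 99818.6 − 3340×39.361 = −31647.14; K_B = 83038.6 − 3340×(0.5307 + 29.87) = −18499.738.
Balance: K_A + 4.581×ρ = K_B, so ρ = (K_B − K_A)/4.581 = 13147.4/4.581 = 2870 kg/m³.

2870 kg/m³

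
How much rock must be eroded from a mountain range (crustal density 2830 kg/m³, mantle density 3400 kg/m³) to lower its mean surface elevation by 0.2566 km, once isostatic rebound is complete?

Net drop Δ = e − u = e − e ρ_c/ρ_m = e (ρ_m − ρ_c)/ρ_m.
e = Δ ρ_m/(ρ_m − ρ_c) = 0.2566 km × 3400/570 = 1.53 km.

1.53 km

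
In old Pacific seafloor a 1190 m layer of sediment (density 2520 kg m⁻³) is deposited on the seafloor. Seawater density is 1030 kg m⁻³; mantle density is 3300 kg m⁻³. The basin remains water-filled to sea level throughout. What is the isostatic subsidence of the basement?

781 m

Submarine loading: the sediment displaces seawater, and the subsidence is in turn flooded, so s (ρ_m − ρ_w) = t (ρ_sed − ρ_w).
s = 1190 m × (2520 − 1030) / (3300 − 1030) = 781 m.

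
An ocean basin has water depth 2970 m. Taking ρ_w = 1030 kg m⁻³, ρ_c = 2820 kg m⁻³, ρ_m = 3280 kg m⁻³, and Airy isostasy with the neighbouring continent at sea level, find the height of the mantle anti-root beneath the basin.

For local isostatic compensation: replacing crust with seawater at the top is compensated by replacing crust with mantle at the base: d (ρ_c − ρ_w) = a (ρ_m − ρ_c).
a = d (ρ_c − ρ_w)/(ρ_m − ρ_c) = 2970 m × 1790/460 = 11600 m.

11600 m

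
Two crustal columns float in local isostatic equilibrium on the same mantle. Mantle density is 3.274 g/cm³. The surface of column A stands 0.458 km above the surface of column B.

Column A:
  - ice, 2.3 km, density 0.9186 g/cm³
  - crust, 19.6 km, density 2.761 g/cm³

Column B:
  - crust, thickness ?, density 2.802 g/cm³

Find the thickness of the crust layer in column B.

29.6 km

Take the compensation level at the base of the deeper column (depth z_c below the surface of column A) and equate Σ ρ_i t_i down to z_c; mantle fills any gap and the z_c terms cancel.
Column A: 2.3×0.9186 + 19.6×2.761 + (z_c − 21.9)×3.274
Column B: 0.458×0 + x×2.802 + (z_c − 0.458 − 0 − x)×3.274
The z_c×3.274 term appears on both sides and cancels. Collect the known terms of each column as K = Σ(ρt)_known − 3.274 × (depth of known layers): K_A = 56.22838 − 3.274×21.9 = −15.47222; K_B = 0 − 3.274×(0.458 + 0) = −1.499492.
Balance: K_A = K_B − x×(3.274 − 2.802), so x = (K_B − K_A)/(3.274 − 2.802) = 13.9727/0.472 = 29.6 km.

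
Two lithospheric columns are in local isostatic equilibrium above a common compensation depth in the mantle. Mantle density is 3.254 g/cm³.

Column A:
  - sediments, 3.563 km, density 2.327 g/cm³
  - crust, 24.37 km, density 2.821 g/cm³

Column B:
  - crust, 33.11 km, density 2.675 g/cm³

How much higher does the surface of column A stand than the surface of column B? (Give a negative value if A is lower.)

−1.63 km

For any compensation level in the mantle, the mantle terms cancel and isostasy reduces to e = (Σt_A − Σt_B) − (Σ(ρt)_A − Σ(ρt)_B) / ρ_m.
Σt_A = 27.933 km; Σt_B = 33.11 km; Σ(ρt)_A = 77.038871; Σ(ρt)_B = 88.56925 (in km·g/cm³).
e = (27.933 − 33.11) − (77.038871 − 88.56925) / 3.254 = −1.63 km.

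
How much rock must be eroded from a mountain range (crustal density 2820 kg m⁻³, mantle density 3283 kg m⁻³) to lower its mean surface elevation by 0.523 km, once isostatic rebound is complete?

Net drop Δ = e − u = e − e ρ_c/ρ_m = e (ρ_m − ρ_c)/ρ_m.
e = Δ ρ_m/(ρ_m − ρ_c) = 0.523 km × 3283/463 = 3.71 km.

3.71 km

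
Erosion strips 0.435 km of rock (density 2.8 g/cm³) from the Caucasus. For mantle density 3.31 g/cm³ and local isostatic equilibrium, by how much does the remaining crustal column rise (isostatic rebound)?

Unloading: uplift u = e ρ_c/ρ_m = 0.435 km × 2.8/3.31 = 0.368 km.

0.368 km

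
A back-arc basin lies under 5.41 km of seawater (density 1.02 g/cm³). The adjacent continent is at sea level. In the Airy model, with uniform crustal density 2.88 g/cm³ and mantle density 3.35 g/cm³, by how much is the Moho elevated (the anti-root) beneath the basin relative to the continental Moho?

21.4 km

In Airy isostatic equilibrium: replacing crust with seawater at the top is compensated by replacing crust with mantle at the base: d (ρ_c − ρ_w) = a (ρ_m − ρ_c).
a = d (ρ_c − ρ_w)/(ρ_m − ρ_c) = 5.41 km × 1.86/0.47 = 21.4 km.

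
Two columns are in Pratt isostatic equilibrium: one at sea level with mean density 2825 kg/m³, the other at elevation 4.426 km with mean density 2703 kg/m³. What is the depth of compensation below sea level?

ρ_ref D = ρ (D + h) → D (ρ_ref − ρ) = ρ h.
D = ρ h/(ρ_ref − ρ) = 2703 × 4.426 km/(2825 − 2703) = 98.1 km.

98.1 km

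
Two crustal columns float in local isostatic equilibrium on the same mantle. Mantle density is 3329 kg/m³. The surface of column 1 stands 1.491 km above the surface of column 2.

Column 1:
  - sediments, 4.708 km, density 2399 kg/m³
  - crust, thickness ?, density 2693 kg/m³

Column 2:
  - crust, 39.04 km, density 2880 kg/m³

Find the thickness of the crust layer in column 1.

Take the compensation level at the base of the deeper column (depth z_c below the surface of column 1) and equate Σ ρ_i t_i down to z_c; mantle fills any gap and the z_c terms cancel.
Column 1: 4.708×2399 + x×2693 + (z_c − 4.708 − x)×3329
Column 2: 1.491×0 + 39.04×2880 + (z_c − 1.491 − 39.04)×3329
The z_c×3329 term appears on both sides and cancels. Collect the known terms of each column as K = Σ(ρt)_known − 3329 × (depth of known layers): K_1 = 11294.492 − 3329×4.708 = −4378.44; K_2 = 112435.2 − 3329×(1.491 + 39.04) = −22492.499.
Balance: K_1 − x×(3329 − 2693) = K_2, so x = (K_1 − K_2)/(3329 − 2693) = 18114.1/636 = 28.5 km.

28.5 km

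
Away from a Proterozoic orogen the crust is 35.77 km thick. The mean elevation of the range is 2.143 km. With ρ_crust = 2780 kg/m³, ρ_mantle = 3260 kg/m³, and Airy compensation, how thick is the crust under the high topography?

Root depth r = h ρ_c / (ρ_m − ρ_c) = 2.143 km × 2780 / 480 = 12.41 km.
Total thickness = T + h + r = 35.77 km + 2.143 km + 12.41 km = 50.3 km.

50.3 km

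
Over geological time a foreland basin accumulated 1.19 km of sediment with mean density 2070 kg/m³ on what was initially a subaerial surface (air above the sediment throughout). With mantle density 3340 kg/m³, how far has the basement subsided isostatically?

Subaerial load: s = t ρ_sed / ρ_m = 1.19 km × 2070/3340 = 0.738 km.

0.738 km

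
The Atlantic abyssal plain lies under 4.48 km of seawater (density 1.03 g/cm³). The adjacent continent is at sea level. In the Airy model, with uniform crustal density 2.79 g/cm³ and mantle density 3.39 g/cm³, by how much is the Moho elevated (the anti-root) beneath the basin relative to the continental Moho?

13.1 km

Isostatic balance requires: replacing crust with seawater at the top is compensated by replacing crust with mantle at the base: d (ρ_c − ρ_w) = a (ρ_m − ρ_c).
a = d (ρ_c − ρ_w)/(ρ_m − ρ_c) = 4.48 km × 1.76/0.6 = 13.1 km.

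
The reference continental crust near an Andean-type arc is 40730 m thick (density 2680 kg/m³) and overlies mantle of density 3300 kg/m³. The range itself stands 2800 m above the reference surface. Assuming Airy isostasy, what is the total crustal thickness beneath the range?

Root depth r = h ρ_c / (ρ_m − ρ_c) = 2800 m × 2680 / 620 = 12100 m.
Total thickness = T + h + r = 40730 m + 2800 m + 12100 m = 55600 m.

55600 m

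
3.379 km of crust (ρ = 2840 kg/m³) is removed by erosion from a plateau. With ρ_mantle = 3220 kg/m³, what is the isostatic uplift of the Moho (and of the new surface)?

Unloading: uplift u = e ρ_c/ρ_m = 3.379 km × 2840/3220 = 2.98 km.

2.98 km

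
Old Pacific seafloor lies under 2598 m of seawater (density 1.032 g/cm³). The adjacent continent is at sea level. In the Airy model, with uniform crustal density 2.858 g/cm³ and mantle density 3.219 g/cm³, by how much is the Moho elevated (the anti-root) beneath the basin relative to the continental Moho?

Equating mass per unit area of the two columns: replacing crust with seawater at the top is compensated by replacing crust with mantle at the base: d (ρ_c − ρ_w) = a (ρ_m − ρ_c).
a = d (ρ_c − ρ_w)/(ρ_m − ρ_c) = 2598 m × 1.826/0.361 = 13100 m.

13100 m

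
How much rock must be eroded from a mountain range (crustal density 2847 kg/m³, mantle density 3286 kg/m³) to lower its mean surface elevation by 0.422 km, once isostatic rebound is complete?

3.16 km

Net drop Δ = e − u = e − e ρ_c/ρ_m = e (ρ_m − ρ_c)/ρ_m.
e = Δ ρ_m/(ρ_m − ρ_c) = 0.422 km × 3286/439 = 3.16 km.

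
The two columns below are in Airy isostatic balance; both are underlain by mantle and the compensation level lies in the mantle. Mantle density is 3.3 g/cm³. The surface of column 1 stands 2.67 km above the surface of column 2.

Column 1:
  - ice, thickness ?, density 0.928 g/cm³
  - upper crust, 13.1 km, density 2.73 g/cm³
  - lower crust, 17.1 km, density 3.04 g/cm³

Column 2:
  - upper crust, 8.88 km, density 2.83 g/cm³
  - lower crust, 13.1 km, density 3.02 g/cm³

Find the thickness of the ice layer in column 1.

Take the compensation level at the base of the deeper column (depth z_c below the surface of column 1) and equate Σ ρ_i t_i down to z_c; mantle fills any gap and the z_c terms cancel.
Column 1: x×0.928 + 13.1×2.73 + 17.1×3.04 + (z_c − 30.2 − x)×3.3
Column 2: 2.67×0 + 8.88×2.83 + 13.1×3.02 + (z_c − 2.67 − 21.98)×3.3
The z_c×3.3 term appears on both sides and cancels. Collect the known terms of each column as K = Σ(ρt)_known − 3.3 × (depth of known layers): K_1 = 87.747 − 3.3×30.2 = −11.913; K_2 = 64.6924 − 3.3×(2.67 + 21.98) = −16.6526.
Balance: K_1 − x×(3.3 − 0.928) = K_2, so x = (K_1 − K_2)/(3.3 − 0.928) = 4.7396/2.372 = 2 km.

2 km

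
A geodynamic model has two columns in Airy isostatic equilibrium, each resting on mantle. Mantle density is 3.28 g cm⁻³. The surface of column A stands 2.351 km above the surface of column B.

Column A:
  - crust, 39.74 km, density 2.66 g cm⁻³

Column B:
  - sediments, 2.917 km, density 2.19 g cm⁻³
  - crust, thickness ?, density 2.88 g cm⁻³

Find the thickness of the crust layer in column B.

Take the compensation level at the base of the deeper column (depth z_c below the surface of column A) and equate Σ ρ_i t_i down to z_c; mantle fills any gap and the z_c terms cancel.
Column A: 39.74×2.66 + (z_c − 39.74)×3.28
Column B: 2.351×0 + 2.917×2.19 + x×2.88 + (z_c − 2.351 − 2.917 − x)×3.28
The z_c×3.28 term appears on both sides and cancels. Collect the known terms of each column as K = Σ(ρt)_known − 3.28 × (depth of known layers): K_A = 105.7084 − 3.28×39.74 = −24.6388; K_B = 6.38823 − 3.28×(2.351 + 2.917) = −10.89081.
Balance: K_A = K_B − x×(3.28 − 2.88), so x = (K_B − K_A)/(3.28 − 2.88) = 13.748/0.4 = 34.4 km.

34.4 km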